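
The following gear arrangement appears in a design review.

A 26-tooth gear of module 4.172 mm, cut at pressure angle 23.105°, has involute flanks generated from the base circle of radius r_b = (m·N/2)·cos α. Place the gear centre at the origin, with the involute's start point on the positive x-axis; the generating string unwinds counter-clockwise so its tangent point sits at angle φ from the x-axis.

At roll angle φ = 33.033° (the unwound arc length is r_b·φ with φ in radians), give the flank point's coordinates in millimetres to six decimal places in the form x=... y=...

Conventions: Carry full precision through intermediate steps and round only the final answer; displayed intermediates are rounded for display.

x=57.500039 y=3.081947

class = single-mesh tooth geometry [base-circle involute, m = 4.172, 26T]
pitch radius r_p = m·N/2 = 4.172·26/2 = 54.236000
base radius r_b = r_p·cos α = 54.236000·cos 23.105° = 49.885582
roll angle φ = 33.033° = 0.57653461 rad
x = r_b·(cos φ + φ·sin φ) = 57.500039
y = r_b·(sin φ − φ·cos φ) = 3.081947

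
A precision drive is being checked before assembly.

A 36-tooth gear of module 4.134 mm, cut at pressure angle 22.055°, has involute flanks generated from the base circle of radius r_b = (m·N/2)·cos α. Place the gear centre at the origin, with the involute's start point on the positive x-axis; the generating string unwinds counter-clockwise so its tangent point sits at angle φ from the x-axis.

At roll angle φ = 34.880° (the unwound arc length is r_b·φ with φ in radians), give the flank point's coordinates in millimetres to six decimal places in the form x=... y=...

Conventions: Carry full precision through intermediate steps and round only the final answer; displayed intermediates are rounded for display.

x=80.586548 y=4.996884

single-mesh involute tooth geometry (36T wheel at module 4.134)
pitch radius r_p = m·N/2 = 4.134·36/2 = 74.412000
base radius r_b = r_p·cos α = 74.412000·cos 22.055° = 68.966815
roll angle φ = 34.880° = 0.60877084 rad
x = r_b·(cos φ + φ·sin φ) = 80.586548
y = r_b·(sin φ − φ·cos φ) = 4.996884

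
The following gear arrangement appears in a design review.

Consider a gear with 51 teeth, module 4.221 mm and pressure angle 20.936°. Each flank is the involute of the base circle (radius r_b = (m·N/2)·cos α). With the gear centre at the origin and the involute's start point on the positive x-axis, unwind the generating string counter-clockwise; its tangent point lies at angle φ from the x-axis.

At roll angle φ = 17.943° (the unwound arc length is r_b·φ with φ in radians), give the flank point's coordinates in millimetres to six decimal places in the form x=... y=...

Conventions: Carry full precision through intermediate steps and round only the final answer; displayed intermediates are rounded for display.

x=105.338772 y=1.019117

class = single-mesh tooth geometry [base-circle involute, m = 4.221, 51T]
pitch radius r_p = m·N/2 = 4.221·51/2 = 107.635500
base radius r_b = r_p·cos α = 107.635500·cos 20.936° = 100.529420
roll angle φ = 17.943° = 0.31316443 rad
x = r_b·(cos φ + φ·sin φ) = 105.338772
y = r_b·(sin φ − φ·cos φ) = 1.019117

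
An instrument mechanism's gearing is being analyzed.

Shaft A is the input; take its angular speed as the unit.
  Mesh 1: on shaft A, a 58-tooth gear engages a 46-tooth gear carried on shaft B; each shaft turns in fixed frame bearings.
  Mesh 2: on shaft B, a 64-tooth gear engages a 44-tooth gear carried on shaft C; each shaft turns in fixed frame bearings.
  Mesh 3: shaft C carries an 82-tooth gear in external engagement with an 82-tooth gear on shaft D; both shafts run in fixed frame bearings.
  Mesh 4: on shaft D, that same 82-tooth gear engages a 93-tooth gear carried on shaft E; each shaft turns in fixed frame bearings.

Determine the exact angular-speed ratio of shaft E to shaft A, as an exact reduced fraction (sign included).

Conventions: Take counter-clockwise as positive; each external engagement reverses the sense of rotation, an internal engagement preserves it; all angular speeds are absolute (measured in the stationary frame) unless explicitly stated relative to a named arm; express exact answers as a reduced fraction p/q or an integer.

38048/23529

class = fixed-axis compound train [4 meshes; 4 ratios multiply, 4 sense flips]
mesh 1 [58T→46T]: running ratio 29/23, sense −
mesh 2 [64T→44T]: running ratio 464/253, sense +
mesh 3 [82T→82T]: running ratio 464/253, sense −
mesh 4 [82T→93T]: running ratio 38048/23529, sense +
ω_out/ω_in = 38048/23529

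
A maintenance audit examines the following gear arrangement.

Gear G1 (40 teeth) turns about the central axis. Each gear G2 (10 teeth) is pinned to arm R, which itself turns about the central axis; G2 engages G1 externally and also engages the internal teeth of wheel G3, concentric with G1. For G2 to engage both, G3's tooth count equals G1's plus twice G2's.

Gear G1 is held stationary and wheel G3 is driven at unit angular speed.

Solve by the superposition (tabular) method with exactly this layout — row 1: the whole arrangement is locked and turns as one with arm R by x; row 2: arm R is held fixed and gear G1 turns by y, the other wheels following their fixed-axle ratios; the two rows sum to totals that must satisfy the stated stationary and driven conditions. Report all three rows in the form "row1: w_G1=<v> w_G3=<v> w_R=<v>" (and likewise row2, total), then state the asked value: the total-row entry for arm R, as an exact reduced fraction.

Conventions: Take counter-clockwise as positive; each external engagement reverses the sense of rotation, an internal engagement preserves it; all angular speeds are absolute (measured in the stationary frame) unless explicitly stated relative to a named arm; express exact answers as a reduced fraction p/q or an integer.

row1: w_G1=3/5 w_G3=3/5 w_R=3/5
row2: w_G1=-3/5 w_G3=2/5 w_R=0
total: w_G1=0 w_G3=1 w_R=3/5
asked value: 3/5

class = planetary set [G3 = 40+2·10 = 60; Willis about the carrier]
superposition row 1 [locked train]: every member turns x
row 2 — arm fixed, fixed-axis ratios: sun y, ring −(40/60)·y, arm 0
boundary: total ω_sun = x + y = 0 and total ω_ring = x − (40/60)·y = 1  ⇒  y = -3/5, x = 3/5
row 2 ring = −(40/60)·(-3/5) = 2/5
totals (row 1 + row 2): sun 3/5 + (-3/5) = 0, ring 3/5 + 2/5 = 1, arm 3/5 + 0 = 3/5
asked cell (total, arm) = 3/5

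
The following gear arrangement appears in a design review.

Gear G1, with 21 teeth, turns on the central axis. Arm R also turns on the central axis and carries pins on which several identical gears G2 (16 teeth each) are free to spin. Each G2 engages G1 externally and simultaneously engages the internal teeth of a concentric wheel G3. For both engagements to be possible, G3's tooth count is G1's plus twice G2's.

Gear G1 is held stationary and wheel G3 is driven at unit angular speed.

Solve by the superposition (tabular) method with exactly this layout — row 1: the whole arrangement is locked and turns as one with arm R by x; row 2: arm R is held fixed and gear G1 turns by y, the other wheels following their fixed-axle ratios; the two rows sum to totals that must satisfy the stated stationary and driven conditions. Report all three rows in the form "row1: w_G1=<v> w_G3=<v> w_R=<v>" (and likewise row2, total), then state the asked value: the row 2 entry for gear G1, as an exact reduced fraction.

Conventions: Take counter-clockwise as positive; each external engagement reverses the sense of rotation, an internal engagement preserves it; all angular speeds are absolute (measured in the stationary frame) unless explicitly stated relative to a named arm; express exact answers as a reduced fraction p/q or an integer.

row1: w_G1=53/74 w_G3=53/74 w_R=53/74
row2: w_G1=-53/74 w_G3=21/74 w_R=0
total: w_G1=0 w_G3=1 w_R=53/74
asked value: -53/74

recognized (axles ride arm R): planetary set, 21/16/53 teeth
row 1: whole set turns with the arm by x
superposition row 2 [arm held]: sun y, ring −(21/53)·y, arm 0
boundary: total ω_sun = x + y = 0 and total ω_ring = x − (21/53)·y = 1  ⇒  y = -53/74, x = 53/74
row 2 ring = −(21/53)·(-53/74) = 21/74
totals (row 1 + row 2): sun 53/74 + (-53/74) = 0, ring 53/74 + 21/74 = 1, arm 53/74 + 0 = 53/74
asked cell (row2, sun) = -53/74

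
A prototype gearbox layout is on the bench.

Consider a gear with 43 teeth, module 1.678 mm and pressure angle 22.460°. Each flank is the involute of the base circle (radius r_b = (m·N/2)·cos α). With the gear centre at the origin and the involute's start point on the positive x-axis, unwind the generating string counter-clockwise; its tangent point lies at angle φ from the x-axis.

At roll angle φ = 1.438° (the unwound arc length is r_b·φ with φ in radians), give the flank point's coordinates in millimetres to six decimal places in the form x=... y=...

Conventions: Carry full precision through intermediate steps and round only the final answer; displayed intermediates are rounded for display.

x=33.350931 y=0.000176

topology: single-mesh involute geometry — m = 1.678, N = 43
pitch radius r_p = m·N/2 = 1.678·43/2 = 36.077000
base radius r_b = r_p·cos α = 36.077000·cos 22.460° = 33.340432
roll angle φ = 1.438° = 0.02509783 rad
x = r_b·(cos φ + φ·sin φ) = 33.350931
y = r_b·(sin φ − φ·cos φ) = 0.000176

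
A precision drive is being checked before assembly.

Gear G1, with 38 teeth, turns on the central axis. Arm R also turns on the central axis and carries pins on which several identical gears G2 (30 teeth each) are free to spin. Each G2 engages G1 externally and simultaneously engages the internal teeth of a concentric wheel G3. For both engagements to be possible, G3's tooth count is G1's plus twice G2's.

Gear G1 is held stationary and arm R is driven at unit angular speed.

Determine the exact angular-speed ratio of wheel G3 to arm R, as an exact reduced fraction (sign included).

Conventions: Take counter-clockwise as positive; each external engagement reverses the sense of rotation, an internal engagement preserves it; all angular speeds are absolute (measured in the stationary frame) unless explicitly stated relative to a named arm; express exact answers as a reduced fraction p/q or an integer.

recognized (axles ride arm R): planetary set, 38/30/98 teeth
ring teeth: 38 + 2·30 = 98
38(ω_sun−ω_arm) = −98(ω_ring−ω_arm),  ω_sun = 0, ω_arm = 1
ω_ring = 1 − (38/98)(0−1) = 68/49
ω_out/ω_in = 68/49

68/49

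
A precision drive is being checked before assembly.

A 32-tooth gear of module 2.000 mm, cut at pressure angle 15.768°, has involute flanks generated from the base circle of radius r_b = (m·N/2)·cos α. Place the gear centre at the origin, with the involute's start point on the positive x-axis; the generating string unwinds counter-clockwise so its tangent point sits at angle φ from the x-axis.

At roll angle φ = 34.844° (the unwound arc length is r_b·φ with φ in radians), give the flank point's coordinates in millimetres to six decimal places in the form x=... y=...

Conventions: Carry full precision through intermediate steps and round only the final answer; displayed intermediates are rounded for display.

x=35.974751 y=2.224535

class = single-mesh tooth geometry [base-circle involute, m = 2.000, 32T]
pitch radius r_p = m·N/2 = 2.000·32/2 = 32.000000
base radius r_b = r_p·cos α = 32.000000·cos 15.768° = 30.795837
roll angle φ = 34.844° = 0.60814252 rad
x = r_b·(cos φ + φ·sin φ) = 35.974751
y = r_b·(sin φ − φ·cos φ) = 2.224535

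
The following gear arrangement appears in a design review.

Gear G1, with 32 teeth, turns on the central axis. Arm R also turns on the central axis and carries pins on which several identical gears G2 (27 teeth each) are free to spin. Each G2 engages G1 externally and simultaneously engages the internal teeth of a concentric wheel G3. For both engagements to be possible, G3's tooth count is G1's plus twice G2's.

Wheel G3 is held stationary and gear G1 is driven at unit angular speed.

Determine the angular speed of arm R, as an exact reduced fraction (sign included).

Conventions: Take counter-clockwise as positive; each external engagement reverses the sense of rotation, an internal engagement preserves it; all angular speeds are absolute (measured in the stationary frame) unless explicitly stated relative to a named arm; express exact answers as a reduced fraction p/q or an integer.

16/59

topology: planetary set — G1 32T / G2 27T / G3 86T, arm = carrier (Willis)
ring teeth: 32 + 2·27 = 86
32(ω_sun−ω_arm) = −86(ω_ring−ω_arm),  ω_ring = 0, ω_sun = 1
32(1−ω_arm) = −86(0−ω_arm)  ⇒  118·ω_arm = 32  ⇒  ω_arm = 16/59
exact speed ratio = 16/59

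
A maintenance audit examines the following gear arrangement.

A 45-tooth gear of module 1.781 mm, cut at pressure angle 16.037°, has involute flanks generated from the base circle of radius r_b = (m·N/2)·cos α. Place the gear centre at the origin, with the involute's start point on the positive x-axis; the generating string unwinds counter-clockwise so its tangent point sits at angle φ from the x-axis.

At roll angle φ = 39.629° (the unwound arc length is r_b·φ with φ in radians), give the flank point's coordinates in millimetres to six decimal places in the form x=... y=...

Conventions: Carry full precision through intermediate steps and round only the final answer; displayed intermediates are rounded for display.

x=46.652308 y=4.047972

single-mesh involute tooth geometry (45T wheel at module 1.781)
pitch radius r_p = m·N/2 = 1.781·45/2 = 40.072500
base radius r_b = r_p·cos α = 40.072500·cos 16.037° = 38.513018
roll angle φ = 39.629° = 0.69165653 rad
x = r_b·(cos φ + φ·sin φ) = 46.652308
y = r_b·(sin φ − φ·cos φ) = 4.047972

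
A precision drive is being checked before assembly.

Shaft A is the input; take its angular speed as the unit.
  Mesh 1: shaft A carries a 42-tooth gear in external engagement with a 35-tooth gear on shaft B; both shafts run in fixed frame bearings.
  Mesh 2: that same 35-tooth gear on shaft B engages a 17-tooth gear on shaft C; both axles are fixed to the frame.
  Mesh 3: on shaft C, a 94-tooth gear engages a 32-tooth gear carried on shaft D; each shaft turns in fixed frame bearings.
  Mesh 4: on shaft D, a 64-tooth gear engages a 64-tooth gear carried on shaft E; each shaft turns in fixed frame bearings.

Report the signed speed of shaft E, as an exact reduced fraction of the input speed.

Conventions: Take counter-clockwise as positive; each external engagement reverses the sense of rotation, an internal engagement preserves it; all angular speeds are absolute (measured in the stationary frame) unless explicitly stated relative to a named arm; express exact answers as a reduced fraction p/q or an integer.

4-mesh fixed-axis compound train (all bearings frame-fixed)
mesh 1 [42T→35T]: |ω|/ω_in = 1×42/35 = 6/5, sense flips to −
mesh 2 [35T→17T]: |ω|/ω_in = (6/5)×35/17 = 42/17, sense flips to +
mesh 3 [94T→32T]: |ω|/ω_in = (42/17)×94/32 = 987/136, sense flips to −
mesh 4 [64T→64T]: |ω|/ω_in = (987/136)×64/64 = 987/136, sense flips to +
signed output speed (× input speed) = 987/136

987/136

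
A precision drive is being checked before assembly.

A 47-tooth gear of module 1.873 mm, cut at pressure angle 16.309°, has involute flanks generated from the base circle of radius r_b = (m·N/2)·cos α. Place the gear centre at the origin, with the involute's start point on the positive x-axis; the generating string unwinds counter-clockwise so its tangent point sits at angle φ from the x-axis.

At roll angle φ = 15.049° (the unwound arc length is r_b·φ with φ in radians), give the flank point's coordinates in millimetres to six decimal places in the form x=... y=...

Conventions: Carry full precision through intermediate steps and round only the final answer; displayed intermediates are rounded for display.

class = single-mesh tooth geometry [base-circle involute, m = 1.873, 47T]
pitch radius r_p = m·N/2 = 1.873·47/2 = 44.015500
base radius r_b = r_p·cos α = 44.015500·cos 16.309° = 42.244369
roll angle φ = 15.049° = 0.26265460 rad
x = r_b·(cos φ + φ·sin φ) = 43.676499
y = r_b·(sin φ − φ·cos φ) = 0.253398

x=43.676499 y=0.253398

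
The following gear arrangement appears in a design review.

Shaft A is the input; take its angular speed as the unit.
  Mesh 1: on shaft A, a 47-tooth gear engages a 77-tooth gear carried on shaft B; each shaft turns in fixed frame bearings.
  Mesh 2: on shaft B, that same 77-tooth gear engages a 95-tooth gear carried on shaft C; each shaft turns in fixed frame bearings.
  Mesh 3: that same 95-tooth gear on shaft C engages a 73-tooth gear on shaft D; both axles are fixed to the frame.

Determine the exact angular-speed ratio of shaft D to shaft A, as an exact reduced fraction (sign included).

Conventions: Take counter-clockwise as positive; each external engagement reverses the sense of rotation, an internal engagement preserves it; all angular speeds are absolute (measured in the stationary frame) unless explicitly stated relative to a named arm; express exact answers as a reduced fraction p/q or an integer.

class = fixed-axis compound train [3 meshes; 3 ratios multiply, 3 sense flips]
mesh 1 [47T→77T]: running ratio 47/77, sense −
mesh 2 [77T→95T]: running ratio 47/95, sense +
mesh 3 [95T→73T]: running ratio 47/73, sense −
ω_out/ω_in = -47/73

-47/73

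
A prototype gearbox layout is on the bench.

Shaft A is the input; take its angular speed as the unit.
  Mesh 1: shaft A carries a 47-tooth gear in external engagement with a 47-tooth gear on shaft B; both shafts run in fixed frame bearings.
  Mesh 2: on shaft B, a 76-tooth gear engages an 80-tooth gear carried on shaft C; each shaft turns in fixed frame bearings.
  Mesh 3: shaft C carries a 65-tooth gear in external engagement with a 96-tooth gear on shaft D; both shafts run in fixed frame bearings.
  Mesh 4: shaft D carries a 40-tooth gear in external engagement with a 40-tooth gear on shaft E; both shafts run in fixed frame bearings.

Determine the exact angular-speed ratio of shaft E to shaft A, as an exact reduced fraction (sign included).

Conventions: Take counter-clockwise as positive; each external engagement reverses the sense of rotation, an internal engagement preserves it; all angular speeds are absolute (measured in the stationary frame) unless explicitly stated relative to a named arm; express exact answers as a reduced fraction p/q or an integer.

class = fixed-axis compound train [4 meshes; 4 ratios multiply, 4 sense flips]
mesh 1 [47T→47T]: running ratio 1, sense −
mesh 2 [76T→80T]: running ratio 19/20, sense +
mesh 3 [65T→96T]: running ratio 247/384, sense −
mesh 4 [40T→40T]: running ratio 247/384, sense +
ω_out/ω_in = 247/384

247/384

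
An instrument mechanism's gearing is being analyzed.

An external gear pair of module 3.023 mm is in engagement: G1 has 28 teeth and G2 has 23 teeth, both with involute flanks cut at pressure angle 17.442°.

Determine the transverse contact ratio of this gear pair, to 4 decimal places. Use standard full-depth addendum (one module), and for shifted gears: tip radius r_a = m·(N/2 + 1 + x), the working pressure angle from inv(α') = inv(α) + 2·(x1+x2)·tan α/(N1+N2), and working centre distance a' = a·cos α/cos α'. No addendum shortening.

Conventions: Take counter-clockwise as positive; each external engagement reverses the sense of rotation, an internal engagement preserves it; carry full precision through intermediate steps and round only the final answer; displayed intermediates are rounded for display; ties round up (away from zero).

class = single-mesh tooth geometry [involute pair 28T × 23T, m = 3.023]
base radii: r_b1 = 40.376071, r_b2 = 33.166058
tip radii: r_a1 = 45.345000, r_a2 = 37.787500
no profile shift: α' = α, a' = a
action lengths: √(r_a1²−r_b1²) = 20.638360, √(r_a2²−r_b2²) = 18.108223
base pitch p_b = π·m·cos α = 9.060369
CR = (20.638360 + 18.108223 − 77.086500·sin 17.44200°)/9.060369 = 1.726272
contact ratio ≈ 1.7263

1.7263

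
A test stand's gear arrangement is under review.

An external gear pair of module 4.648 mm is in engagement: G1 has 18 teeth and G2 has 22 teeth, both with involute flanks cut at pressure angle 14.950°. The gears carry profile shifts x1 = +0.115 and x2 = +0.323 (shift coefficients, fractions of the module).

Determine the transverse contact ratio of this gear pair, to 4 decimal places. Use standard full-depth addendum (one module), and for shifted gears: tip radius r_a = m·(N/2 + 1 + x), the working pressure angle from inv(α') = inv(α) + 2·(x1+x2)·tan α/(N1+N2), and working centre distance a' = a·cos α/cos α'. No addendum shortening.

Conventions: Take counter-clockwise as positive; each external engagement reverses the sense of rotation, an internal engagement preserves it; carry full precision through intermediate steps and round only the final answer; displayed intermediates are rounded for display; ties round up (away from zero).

1.6133

single-mesh involute tooth geometry (18T engaging 22T at module 4.648)
base radii: r_b1 = 40.416042, r_b2 = 49.397385
tip radii: r_a1 = 47.014520, r_a2 = 57.277304
inv(α') = inv(14.950°) + 2·(+0.115+0.323)·tan α/(18+22) = 0.01193498  ⇒  α' = 18.61468°
a' = a·cos α / cos α' = 92.9600·cos 14.950°/cos 18.61468° = 94.771225
action lengths: √(r_a1²−r_b1²) = 24.018922, √(r_a2²−r_b2²) = 28.992895
base pitch p_b = π·m·cos α = 14.107860
CR = (24.018922 + 28.992895 − 94.771225·sin 18.61468°)/14.107860 = 1.613331
contact ratio ≈ 1.6133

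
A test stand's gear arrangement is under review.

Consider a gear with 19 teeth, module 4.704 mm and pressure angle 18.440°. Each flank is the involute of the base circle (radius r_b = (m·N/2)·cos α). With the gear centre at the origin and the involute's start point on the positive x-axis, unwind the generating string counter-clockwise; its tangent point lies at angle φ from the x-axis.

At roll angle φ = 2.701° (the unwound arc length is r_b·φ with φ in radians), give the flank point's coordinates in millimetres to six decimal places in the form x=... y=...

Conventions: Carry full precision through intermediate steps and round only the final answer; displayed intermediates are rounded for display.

x=42.440593 y=0.001480

single-mesh involute tooth geometry (19T wheel at module 4.704)
pitch radius r_p = m·N/2 = 4.704·19/2 = 44.688000
base radius r_b = r_p·cos α = 44.688000·cos 18.440° = 42.393513
roll angle φ = 2.701° = 0.04714134 rad
x = r_b·(cos φ + φ·sin φ) = 42.440593
y = r_b·(sin φ − φ·cos φ) = 0.001480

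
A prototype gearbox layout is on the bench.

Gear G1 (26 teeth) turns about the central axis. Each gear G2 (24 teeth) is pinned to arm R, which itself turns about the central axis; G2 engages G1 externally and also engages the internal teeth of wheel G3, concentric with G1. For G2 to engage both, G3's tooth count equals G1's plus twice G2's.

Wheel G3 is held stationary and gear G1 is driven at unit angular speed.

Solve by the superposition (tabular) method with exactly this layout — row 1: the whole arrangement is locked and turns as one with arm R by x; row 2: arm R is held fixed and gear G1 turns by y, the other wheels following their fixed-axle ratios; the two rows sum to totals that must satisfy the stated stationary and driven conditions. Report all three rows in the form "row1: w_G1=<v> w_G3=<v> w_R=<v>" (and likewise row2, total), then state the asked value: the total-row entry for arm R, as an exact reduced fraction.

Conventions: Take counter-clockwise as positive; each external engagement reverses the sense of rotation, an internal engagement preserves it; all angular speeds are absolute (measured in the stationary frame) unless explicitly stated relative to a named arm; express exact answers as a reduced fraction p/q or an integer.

class = planetary set [G3 = 26+2·24 = 74; Willis about the carrier]
superposition row 1 [locked train]: every member turns x
row 2 (arm held, sun turns y): ω_ring = −(26/74)·y, ω_arm = 0
boundary: total ω_ring = x − (26/74)·y = 0 and total ω_sun = x + y = 1  ⇒  y = 37/50, x = 13/50
row 2 ring = −(26/74)·37/50 = -13/50
totals (row 1 + row 2): sun 13/50 + 37/50 = 1, ring 13/50 + (-13/50) = 0, arm 13/50 + 0 = 13/50
asked cell (total, arm) = 13/50

row1: w_G1=13/50 w_G3=13/50 w_R=13/50
row2: w_G1=37/50 w_G3=-13/50 w_R=0
total: w_G1=1 w_G3=0 w_R=13/50
asked value: 13/50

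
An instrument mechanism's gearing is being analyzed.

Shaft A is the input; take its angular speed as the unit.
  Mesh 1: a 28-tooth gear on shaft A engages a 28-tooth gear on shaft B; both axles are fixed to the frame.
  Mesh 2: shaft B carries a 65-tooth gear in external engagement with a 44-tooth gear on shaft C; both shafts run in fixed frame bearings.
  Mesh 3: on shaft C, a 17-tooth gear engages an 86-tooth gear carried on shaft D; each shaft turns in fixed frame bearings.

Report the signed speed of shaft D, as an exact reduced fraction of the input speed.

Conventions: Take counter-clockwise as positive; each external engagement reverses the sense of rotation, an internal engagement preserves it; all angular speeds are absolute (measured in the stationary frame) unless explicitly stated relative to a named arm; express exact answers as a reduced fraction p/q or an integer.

3-mesh fixed-axis compound train (all bearings frame-fixed)
mesh 1 [28T→28T]: |ω|/ω_in = 1×28/28 = 1, sense flips to −
mesh 2 [65T→44T]: |ω|/ω_in = 1×65/44 = 65/44, sense flips to +
mesh 3 [17T→86T]: |ω|/ω_in = (65/44)×17/86 = 1105/3784, sense flips to −
signed output speed (× input speed) = -1105/3784

-1105/3784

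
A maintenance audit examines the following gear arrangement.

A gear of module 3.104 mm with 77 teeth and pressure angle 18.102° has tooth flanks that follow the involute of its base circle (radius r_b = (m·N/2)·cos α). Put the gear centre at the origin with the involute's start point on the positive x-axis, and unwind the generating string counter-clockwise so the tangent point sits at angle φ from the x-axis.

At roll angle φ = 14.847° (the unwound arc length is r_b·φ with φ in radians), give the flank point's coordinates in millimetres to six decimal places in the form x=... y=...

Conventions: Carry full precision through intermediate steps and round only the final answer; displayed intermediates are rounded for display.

recognized (one wheel, involute flank): single-mesh tooth geometry, m = 3.104, N = 77
pitch radius r_p = m·N/2 = 3.104·77/2 = 119.504000
base radius r_b = r_p·cos α = 119.504000·cos 18.102° = 113.589136
roll angle φ = 14.847° = 0.25912903 rad
x = r_b·(cos φ + φ·sin φ) = 117.338989
y = r_b·(sin φ − φ·cos φ) = 0.654402

x=117.338989 y=0.654402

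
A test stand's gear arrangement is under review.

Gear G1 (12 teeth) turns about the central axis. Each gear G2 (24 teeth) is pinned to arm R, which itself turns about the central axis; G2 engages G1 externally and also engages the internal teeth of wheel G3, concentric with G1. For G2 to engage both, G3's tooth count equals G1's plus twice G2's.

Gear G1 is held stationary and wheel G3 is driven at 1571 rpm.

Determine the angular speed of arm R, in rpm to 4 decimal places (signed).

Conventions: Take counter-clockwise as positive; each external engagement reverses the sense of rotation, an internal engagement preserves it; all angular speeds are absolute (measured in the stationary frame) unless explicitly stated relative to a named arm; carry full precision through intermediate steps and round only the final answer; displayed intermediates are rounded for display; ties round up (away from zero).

+1309.1667 rpm

planetary set (12T centre, 24T on arm, 60T internal) — Willis relation
normalise by the input: solve with ω_ring = 1, then scale by 1571 rpm
ring teeth: 12 + 2·24 = 60
12(ω_sun−ω_arm) = −60(ω_ring−ω_arm),  ω_sun = 0, ω_ring = 1
12(0−ω_arm) = −60(1−ω_arm)  ⇒  72·ω_arm = 60  ⇒  ω_arm = 5/6
scale: ω_arm = 5/6 × 1571 rpm = +1309.1667 rpm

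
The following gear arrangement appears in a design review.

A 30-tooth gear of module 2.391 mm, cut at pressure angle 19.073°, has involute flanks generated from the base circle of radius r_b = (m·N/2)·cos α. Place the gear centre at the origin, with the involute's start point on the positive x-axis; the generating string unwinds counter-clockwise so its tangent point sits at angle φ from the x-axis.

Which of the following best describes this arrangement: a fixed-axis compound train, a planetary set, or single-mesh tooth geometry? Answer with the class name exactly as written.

single-mesh tooth geometry

class = single-mesh tooth geometry [base-circle involute, m = 2.391, 30T]
classification: single-mesh tooth geometry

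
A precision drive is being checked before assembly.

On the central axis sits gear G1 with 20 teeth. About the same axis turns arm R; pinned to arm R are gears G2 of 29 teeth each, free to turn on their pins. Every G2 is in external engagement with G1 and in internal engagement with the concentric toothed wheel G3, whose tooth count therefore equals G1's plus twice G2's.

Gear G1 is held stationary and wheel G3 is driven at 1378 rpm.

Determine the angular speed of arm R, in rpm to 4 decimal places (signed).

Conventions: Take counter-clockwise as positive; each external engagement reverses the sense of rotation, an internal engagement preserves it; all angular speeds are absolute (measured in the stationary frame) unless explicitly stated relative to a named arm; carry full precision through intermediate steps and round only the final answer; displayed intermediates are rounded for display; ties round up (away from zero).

class = planetary set [G3 = 20+2·29 = 78; Willis about the carrier]
normalise by the input: solve with ω_ring = 1, then scale by 1378 rpm
ring teeth: 20 + 2·29 = 78
20(ω_sun−ω_arm) = −78(ω_ring−ω_arm),  ω_sun = 0, ω_ring = 1
20(0−ω_arm) = −78(1−ω_arm)  ⇒  98·ω_arm = 78  ⇒  ω_arm = 39/49
scale: ω_arm = 39/49 × 1378 rpm = +1096.7755 rpm

+1096.7755 rpm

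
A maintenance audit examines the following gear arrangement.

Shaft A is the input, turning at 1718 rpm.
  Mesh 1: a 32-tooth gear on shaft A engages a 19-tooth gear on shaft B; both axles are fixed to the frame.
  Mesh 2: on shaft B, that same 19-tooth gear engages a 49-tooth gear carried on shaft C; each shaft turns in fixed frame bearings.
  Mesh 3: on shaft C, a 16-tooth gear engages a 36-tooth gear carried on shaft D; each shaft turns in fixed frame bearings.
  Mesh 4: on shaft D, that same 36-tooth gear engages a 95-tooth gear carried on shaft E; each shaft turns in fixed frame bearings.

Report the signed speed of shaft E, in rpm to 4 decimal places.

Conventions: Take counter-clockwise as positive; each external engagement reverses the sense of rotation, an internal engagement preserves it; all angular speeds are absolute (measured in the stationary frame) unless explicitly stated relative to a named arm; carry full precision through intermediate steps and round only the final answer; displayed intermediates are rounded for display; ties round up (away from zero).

+188.9615 rpm

recognized (5 fixed axles, 4 meshes): fixed-axis compound train
mesh 1 [32T→19T]: ω = 1718.0000×32/19 = 2893.4737 rpm, sense flips to −
mesh 2 [19T→49T]: ω = 2893.4737×19/49 = 1121.9592 rpm, sense flips to +
mesh 3 [16T→36T]: ω = 1121.9592×16/36 = 498.6485 rpm, sense flips to −
mesh 4 [36T→95T]: ω = 498.6485×36/95 = 188.9615 rpm, sense flips to +
signed output speed = +188.9615 rpm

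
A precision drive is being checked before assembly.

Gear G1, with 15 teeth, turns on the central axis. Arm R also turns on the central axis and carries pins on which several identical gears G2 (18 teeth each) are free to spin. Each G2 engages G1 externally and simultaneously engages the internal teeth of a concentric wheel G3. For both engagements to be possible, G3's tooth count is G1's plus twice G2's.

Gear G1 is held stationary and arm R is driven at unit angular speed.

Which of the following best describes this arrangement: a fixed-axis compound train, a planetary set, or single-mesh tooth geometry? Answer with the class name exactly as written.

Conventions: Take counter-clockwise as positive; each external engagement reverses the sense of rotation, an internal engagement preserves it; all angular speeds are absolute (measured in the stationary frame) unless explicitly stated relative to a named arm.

planetary set

class = planetary set [G3 = 15+2·18 = 51; Willis about the carrier]
classification: planetary set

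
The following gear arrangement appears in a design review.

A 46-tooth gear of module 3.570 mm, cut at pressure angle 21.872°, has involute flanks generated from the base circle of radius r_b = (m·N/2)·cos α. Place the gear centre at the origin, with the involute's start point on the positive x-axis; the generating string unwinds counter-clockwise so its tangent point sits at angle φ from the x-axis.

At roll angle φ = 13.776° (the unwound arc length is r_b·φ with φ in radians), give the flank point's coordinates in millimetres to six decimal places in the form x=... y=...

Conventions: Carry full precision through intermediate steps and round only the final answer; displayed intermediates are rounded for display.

x=78.370402 y=0.351011

topology: single-mesh involute geometry — m = 3.570, N = 46
pitch radius r_p = m·N/2 = 3.570·46/2 = 82.110000
base radius r_b = r_p·cos α = 82.110000·cos 21.872° = 76.199592
roll angle φ = 13.776° = 0.24043656 rad
x = r_b·(cos φ + φ·sin φ) = 78.370402
y = r_b·(sin φ − φ·cos φ) = 0.351011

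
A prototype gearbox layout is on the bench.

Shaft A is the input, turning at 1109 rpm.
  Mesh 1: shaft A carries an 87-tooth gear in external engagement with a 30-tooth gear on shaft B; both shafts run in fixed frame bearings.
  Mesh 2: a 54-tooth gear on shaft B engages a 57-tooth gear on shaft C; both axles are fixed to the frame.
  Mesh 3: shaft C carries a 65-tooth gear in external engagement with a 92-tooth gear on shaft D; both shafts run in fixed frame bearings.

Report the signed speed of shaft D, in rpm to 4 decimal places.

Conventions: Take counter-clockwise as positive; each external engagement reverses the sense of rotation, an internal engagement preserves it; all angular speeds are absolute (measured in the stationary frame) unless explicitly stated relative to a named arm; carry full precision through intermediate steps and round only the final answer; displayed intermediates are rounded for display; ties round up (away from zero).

topology: fixed-axis compound train — 3 meshes, A→D
mesh 1 [87T→30T]: ω = 1109.0000×87/30 = 3216.1000 rpm, sense flips to −
mesh 2 [54T→57T]: ω = 3216.1000×54/57 = 3046.8316 rpm, sense flips to +
mesh 3 [65T→92T]: ω = 3046.8316×65/92 = 2152.6527 rpm, sense flips to −
signed output speed = -2152.6527 rpm

-2152.6527 rpm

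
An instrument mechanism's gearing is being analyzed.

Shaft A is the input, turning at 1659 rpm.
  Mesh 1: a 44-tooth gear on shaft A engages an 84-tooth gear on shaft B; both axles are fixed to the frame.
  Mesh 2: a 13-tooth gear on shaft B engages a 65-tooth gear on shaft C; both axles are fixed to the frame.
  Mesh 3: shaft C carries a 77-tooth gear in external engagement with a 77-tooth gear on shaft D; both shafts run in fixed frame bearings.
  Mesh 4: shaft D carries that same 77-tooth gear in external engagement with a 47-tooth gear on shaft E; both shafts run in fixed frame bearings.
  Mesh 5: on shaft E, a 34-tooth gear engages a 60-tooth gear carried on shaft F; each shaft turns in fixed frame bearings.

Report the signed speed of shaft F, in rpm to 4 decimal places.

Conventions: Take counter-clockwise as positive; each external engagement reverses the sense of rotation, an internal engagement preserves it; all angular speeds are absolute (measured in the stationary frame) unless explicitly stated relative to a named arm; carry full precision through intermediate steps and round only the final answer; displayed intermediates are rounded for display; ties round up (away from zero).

-161.3505 rpm

recognized (6 fixed axles, 5 meshes): fixed-axis compound train
mesh 1 [44T→84T]: ω = 1659.0000×44/84 = 869.0000 rpm, sense flips to −
mesh 2 [13T→65T]: ω = 869.0000×13/65 = 173.8000 rpm, sense flips to +
mesh 3 [77T→77T]: ω = 173.8000×77/77 = 173.8000 rpm, sense flips to −
mesh 4 [77T→47T]: ω = 173.8000×77/47 = 284.7362 rpm, sense flips to +
mesh 5 [34T→60T]: ω = 284.7362×34/60 = 161.3505 rpm, sense flips to −
signed output speed = -161.3505 rpm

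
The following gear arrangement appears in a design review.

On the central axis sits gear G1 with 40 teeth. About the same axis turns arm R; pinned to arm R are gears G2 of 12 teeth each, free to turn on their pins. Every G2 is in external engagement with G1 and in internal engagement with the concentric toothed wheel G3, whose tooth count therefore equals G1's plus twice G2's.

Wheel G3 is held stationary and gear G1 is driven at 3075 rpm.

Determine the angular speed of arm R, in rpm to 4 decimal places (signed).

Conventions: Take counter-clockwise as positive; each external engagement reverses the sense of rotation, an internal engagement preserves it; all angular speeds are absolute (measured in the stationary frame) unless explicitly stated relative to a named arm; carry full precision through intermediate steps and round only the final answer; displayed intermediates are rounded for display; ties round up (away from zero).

recognized (axles ride arm R): planetary set, 40/12/64 teeth
normalise by the input: solve with ω_sun = 1, then scale by 3075 rpm
ring teeth: 40 + 2·12 = 64
40(ω_sun−ω_arm) = −64(ω_ring−ω_arm),  ω_ring = 0, ω_sun = 1
40(1−ω_arm) = −64(0−ω_arm)  ⇒  104·ω_arm = 40  ⇒  ω_arm = 5/13
scale: ω_arm = 5/13 × 3075 rpm = +1182.6923 rpm

+1182.6923 rpm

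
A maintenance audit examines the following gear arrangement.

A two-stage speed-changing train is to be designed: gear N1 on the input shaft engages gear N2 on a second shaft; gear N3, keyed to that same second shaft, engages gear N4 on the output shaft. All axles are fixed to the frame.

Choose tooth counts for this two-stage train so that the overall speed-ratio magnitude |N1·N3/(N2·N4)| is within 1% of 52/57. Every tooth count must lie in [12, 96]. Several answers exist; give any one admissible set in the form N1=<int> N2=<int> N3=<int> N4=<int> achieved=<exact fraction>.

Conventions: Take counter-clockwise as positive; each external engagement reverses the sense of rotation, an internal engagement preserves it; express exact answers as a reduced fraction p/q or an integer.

topology: fixed-axis compound train — 2 stages, target 52/57
target = 52/57 in lowest terms: an exact hit needs N1·N3 = k·52 and N2·N4 = k·57 for one integer k, every count in [12, 96]; additionally prefer no 1:1 stage (N1 ≠ N2, N3 ≠ N4)
k = 1…3: no 1:1-free in-range split of k·52 and k·57 into factor pairs; take k = 4
k = 4: N1·N3 = 208 = 13·16, N2·N4 = 228 = 12·19
achieved = 13·16/(12·19) = 52/57; |achieved − target| = 0 ≤ 13/1425 ✓

N1=13 N2=12 N3=16 N4=19 achieved=52/57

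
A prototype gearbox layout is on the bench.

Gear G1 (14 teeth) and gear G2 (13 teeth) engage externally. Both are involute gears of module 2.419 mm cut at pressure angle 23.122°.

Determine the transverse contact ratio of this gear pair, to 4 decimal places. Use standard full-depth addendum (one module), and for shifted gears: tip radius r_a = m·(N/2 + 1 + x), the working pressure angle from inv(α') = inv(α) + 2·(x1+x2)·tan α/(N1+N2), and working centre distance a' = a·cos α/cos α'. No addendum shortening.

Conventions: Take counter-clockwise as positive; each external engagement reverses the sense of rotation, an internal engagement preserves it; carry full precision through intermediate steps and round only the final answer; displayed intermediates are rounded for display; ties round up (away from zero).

class = single-mesh tooth geometry [involute pair 14T × 13T, m = 2.419]
base radii: r_b1 = 15.572785, r_b2 = 14.460444
tip radii: r_a1 = 19.352000, r_a2 = 18.142500
no profile shift: α' = α, a' = a
action lengths: √(r_a1²−r_b1²) = 11.488614, √(r_a2²−r_b2²) = 10.956545
base pitch p_b = π·m·cos α = 6.989050
CR = (11.488614 + 10.956545 − 32.656500·sin 23.12200°)/6.989050 = 1.376621
contact ratio ≈ 1.3766

1.3766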